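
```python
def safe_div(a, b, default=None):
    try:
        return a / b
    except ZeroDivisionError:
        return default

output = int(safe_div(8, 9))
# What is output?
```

Step-by-step execution trace:
1. `safe_div(8, 9)` enters try: `return 8 / 9` → returns 0.8888888888888888. No exception raised.
2. `except ZeroDivisionError` is skipped.
3. `int(0.8888888888888888)` → 0 → output = 0.
Result: 0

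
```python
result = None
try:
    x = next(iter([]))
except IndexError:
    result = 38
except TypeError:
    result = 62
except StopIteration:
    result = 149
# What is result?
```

Step-by-step execution trace:
1. `x = next(iter([]))` raises StopIteration.
2. `except IndexError` does not match StopIteration; skipped.
3. `except TypeError` does not match StopIteration; skipped.
4. `except StopIteration` matches → result = 149.
Result: 149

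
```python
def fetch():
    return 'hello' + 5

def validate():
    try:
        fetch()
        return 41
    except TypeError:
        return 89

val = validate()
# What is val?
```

Step-by-step execution trace:
1. `validate()` calls `fetch()`.
2. `fetch()` evaluates `'hello' + 5`, which raises TypeError; it propagates to the caller.
3. `return 41` is not reached.
4. `except TypeError` in validate matches → returns 89.
5. val = 89.
Result: 89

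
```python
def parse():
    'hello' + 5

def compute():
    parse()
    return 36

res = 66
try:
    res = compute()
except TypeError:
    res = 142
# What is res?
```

Step-by-step execution trace:
1. res starts at 66.
2. try: `compute()` calls `parse()`.
3. `parse()` evaluates `'hello' + 5`, which raises TypeError; it propagates through compute (uncaught).
4. `return 36` in compute is not reached; the assignment to res does not complete.
5. `except TypeError` matches → res = 142.
Result: 142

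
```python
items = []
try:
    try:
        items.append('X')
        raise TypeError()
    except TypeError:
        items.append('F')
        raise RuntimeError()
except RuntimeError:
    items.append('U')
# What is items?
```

Step-by-step execution trace:
1. Inner try: `items.append('X')` → items = ['X'].
2. `raise TypeError()` raises TypeError.
3. Inner `except TypeError` matches → `items.append('F')` → items = ['X', 'F'].
4. `raise RuntimeError()` raises RuntimeError; propagates to outer try.
5. Outer `except RuntimeError` matches → `items.append('U')` → items = ['X', 'F', 'U'].
Result: ['X', 'F', 'U']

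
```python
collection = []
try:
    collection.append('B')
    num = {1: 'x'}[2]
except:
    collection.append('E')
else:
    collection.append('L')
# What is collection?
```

Step-by-step execution trace:
1. try: `collection.append('B')` → collection = ['B'].
2. `num = {1: 'x'}[2]` raises KeyError.
3. bare `except` matches → `collection.append('E')` → collection = ['B', 'E'].
4. `else` is skipped (an exception was raised).
Result: ['B', 'E']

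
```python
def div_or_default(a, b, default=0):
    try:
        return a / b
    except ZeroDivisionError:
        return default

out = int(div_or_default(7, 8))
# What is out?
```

Step-by-step execution trace:
1. `div_or_default(7, 8)` enters try: `return 7 / 8` → returns 0.875. No exception raised.
2. `except ZeroDivisionError` is skipped.
3. `int(0.875)` → 0 → out = 0.
Result: 0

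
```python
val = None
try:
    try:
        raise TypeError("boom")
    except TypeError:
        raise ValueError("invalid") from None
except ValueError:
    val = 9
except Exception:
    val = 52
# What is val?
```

Step-by-step execution trace:
1. Inner try raises TypeError; inner `except TypeError` catches it.
2. `raise ValueError(...) from None` raises ValueError (from None suppresses __context__, but the active exception is still ValueError).
3. Outer `except ValueError` matches → val = 9.
4. `except Exception` is not reached.
Result: 9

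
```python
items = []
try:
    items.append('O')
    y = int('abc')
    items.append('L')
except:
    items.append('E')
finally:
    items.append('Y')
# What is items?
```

Step-by-step execution trace:
1. try: `items.append('O')` → items = ['O'].
2. `y = int('abc')` raises ValueError; `items.append('L')` is not reached.
3. bare `except` matches → `items.append('E')` → items = ['O', 'E'].
4. finally always runs: `items.append('Y')` → items = ['O', 'E', 'Y'].
Result: ['O', 'E', 'Y']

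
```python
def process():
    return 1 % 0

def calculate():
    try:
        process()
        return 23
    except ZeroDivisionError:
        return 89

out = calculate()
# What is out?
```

Step-by-step execution trace:
1. `calculate()` calls `process()`.
2. `process()` evaluates `1 % 0`, which raises ZeroDivisionError; it propagates to the caller.
3. `return 23` is not reached.
4. `except ZeroDivisionError` in calculate matches → returns 89.
5. out = 89.
Result: 89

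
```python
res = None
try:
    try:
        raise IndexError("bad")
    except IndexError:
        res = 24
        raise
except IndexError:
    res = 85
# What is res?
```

Step-by-step execution trace:
1. Inner try: `raise IndexError("bad")` raises IndexError.
2. Inner `except IndexError` matches → res = 24.
3. bare `raise` re-raises the same IndexError.
4. Outer `except IndexError` matches → res = 85.
Result: 85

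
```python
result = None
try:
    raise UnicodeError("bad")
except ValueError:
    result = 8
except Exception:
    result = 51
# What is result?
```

Step-by-step execution trace:
1. `raise UnicodeError(...)` raises UnicodeError.
2. `except ValueError` matches (UnicodeError is a subclass of ValueError) → result = 8.
3. `except Exception` is not reached.
Result: 8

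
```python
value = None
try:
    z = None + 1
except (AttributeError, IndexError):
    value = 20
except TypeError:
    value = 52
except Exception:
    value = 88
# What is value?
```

Step-by-step execution trace:
1. `z = None + 1` raises TypeError.
2. `except (AttributeError, IndexError)` does not match TypeError; skipped.
3. `except TypeError` matches (exact type match) → value = 52.
4. `except Exception` is not reached.
Result: 52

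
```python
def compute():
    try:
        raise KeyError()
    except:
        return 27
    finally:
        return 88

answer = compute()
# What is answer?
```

Step-by-step execution trace:
1. `compute()` enters try: `raise KeyError()` raises KeyError.
2. bare `except` matches → `return 27` sets pending return value 27.
3. Before returning, `finally: return 88` runs and overrides the pending return.
4. compute() returns 88 → answer = 88.
Result: 88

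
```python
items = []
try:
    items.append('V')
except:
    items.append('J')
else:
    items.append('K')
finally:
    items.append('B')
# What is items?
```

Step-by-step execution trace:
1. try: `items.append('V')` → items = ['V']. No exception raised.
2. `except` is skipped.
3. `else` runs: `items.append('K')` → items = ['V', 'K'].
4. `finally` always runs: `items.append('B')` → items = ['V', 'K', 'B'].
Result: ['V', 'K', 'B']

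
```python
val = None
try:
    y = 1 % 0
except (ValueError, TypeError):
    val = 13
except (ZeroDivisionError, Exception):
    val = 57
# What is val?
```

Step-by-step execution trace:
1. `y = 1 % 0` raises ZeroDivisionError.
2. `except (ValueError, TypeError)` does not match ZeroDivisionError; skipped.
3. `except (ZeroDivisionError, Exception)` matches (ZeroDivisionError is in the tuple) → val = 57.
Result: 57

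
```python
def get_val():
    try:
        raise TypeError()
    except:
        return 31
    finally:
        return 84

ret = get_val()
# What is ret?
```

Step-by-step execution trace:
1. `get_val()` enters try: `raise TypeError()` raises TypeError.
2. bare `except` matches → `return 31` sets pending return value 31.
3. Before returning, `finally: return 84` runs and overrides the pending return.
4. get_val() returns 84 → ret = 84.
Result: 84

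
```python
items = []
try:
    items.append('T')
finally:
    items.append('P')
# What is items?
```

Step-by-step execution trace:
1. try: `items.append('T')` → items = ['T'].
2. The try body completes without raising.
3. finally always runs: `items.append('P')` → items = ['T', 'P'].
Result: ['T', 'P']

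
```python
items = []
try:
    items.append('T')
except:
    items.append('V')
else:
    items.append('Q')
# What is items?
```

Step-by-step execution trace:
1. try: `items.append('T')` → items = ['T']. No exception raised.
2. `except` is skipped.
3. `else` runs (try completed without exception): `items.append('Q')` → items = ['T', 'Q'].
Result: ['T', 'Q']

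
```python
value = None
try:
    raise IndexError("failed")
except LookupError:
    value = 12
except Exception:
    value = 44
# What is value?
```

Step-by-step execution trace:
1. `raise IndexError(...)` raises IndexError.
2. `except LookupError` matches (IndexError is a subclass of LookupError) → value = 12.
3. `except Exception` is not reached.
Result: 12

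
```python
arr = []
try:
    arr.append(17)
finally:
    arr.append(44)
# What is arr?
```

Step-by-step execution trace:
1. try: `arr.append(17)` → arr = [17].
2. The try body completes without raising.
3. finally always runs: `arr.append(44)` → arr = [17, 44].
Result: [17, 44]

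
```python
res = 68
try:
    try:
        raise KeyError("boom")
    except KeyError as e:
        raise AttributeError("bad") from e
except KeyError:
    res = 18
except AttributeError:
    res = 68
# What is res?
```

Step-by-step execution trace:
1. Inner try raises KeyError; inner `except KeyError as e` catches it.
2. `raise AttributeError(...) from e` raises AttributeError (KeyError is attached as __cause__, but only AttributeError is active).
3. Outer `except KeyError` does not match AttributeError; skipped.
4. Outer `except AttributeError` matches → res = 68.
Result: 68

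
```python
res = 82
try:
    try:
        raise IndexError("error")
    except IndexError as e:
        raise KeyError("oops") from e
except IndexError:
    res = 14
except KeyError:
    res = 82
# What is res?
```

Step-by-step execution trace:
1. Inner try raises IndexError; inner `except IndexError as e` catches it.
2. `raise KeyError(...) from e` raises KeyError (IndexError is attached as __cause__, but only KeyError is active).
3. Outer `except IndexError` does not match KeyError; skipped.
4. Outer `except KeyError` matches → res = 82.
Result: 82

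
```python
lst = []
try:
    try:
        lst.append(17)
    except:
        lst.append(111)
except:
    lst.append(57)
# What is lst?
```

Step-by-step execution trace:
1. Inner try: `lst.append(17)` → lst = [17]. No exception raised.
2. Inner `except` is skipped.
3. Inner try completes normally; outer `except` is skipped.
Result: [17]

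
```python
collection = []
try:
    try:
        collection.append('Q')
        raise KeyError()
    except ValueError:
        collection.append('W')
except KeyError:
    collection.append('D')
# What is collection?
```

Step-by-step execution trace:
1. Inner try: `collection.append('Q')` → collection = ['Q'].
2. `raise KeyError()` raises KeyError.
3. Inner `except ValueError` does not match KeyError; exception propagates to outer try.
4. Outer `except KeyError` matches → `collection.append('D')` → collection = ['Q', 'D'].
Result: ['Q', 'D']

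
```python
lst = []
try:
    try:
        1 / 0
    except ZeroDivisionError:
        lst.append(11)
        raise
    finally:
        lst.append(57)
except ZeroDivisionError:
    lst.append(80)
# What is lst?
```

Step-by-step execution trace:
1. Inner try: `1 / 0` raises ZeroDivisionError.
2. Inner `except ZeroDivisionError` matches → `lst.append(11)` → lst = [11].
3. bare `raise` re-raises ZeroDivisionError.
4. Inner `finally` runs during unwinding: `lst.append(57)` → lst = [11, 57].
5. Outer `except ZeroDivisionError` matches → `lst.append(80)` → lst = [11, 57, 80].
Result: [11, 57, 80]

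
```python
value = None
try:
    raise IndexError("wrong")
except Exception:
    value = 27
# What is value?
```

Step-by-step execution trace:
1. `raise IndexError(...)` raises IndexError.
2. `except Exception` matches (IndexError is a subclass of Exception) → value = 27.
Result: 27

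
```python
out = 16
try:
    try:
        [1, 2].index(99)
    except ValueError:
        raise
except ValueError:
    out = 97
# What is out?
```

Step-by-step execution trace:
1. Inner try: `[1, 2].index(99)` raises ValueError.
2. Inner `except ValueError` matches; bare `raise` re-raises the same ValueError.
3. Outer `except ValueError` matches → out = 97.
Result: 97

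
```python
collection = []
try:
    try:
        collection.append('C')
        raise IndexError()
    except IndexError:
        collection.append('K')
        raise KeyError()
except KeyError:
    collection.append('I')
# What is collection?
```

Step-by-step execution trace:
1. Inner try: `collection.append('C')` → collection = ['C'].
2. `raise IndexError()` raises IndexError.
3. Inner `except IndexError` matches → `collection.append('K')` → collection = ['C', 'K'].
4. `raise KeyError()` raises KeyError; propagates to outer try.
5. Outer `except KeyError` matches → `collection.append('I')` → collection = ['C', 'K', 'I'].
Result: ['C', 'K', 'I']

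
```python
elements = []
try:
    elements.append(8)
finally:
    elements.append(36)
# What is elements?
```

Step-by-step execution trace:
1. try: `elements.append(8)` → elements = [8].
2. The try body completes without raising.
3. finally always runs: `elements.append(36)` → elements = [8, 36].
Result: [8, 36]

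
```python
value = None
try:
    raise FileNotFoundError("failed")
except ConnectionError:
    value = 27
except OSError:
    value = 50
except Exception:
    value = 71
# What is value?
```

Step-by-step execution trace:
1. `raise FileNotFoundError(...)` raises FileNotFoundError.
2. `except ConnectionError` does not match (FileNotFoundError is not a subclass of ConnectionError); skipped.
3. `except OSError` matches (FileNotFoundError is a subclass of OSError) → value = 50.
4. `except Exception` is not reached.
Result: 50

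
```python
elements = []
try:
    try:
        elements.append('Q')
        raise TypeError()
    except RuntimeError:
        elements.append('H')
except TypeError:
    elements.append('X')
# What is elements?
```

Step-by-step execution trace:
1. Inner try: `elements.append('Q')` → elements = ['Q'].
2. `raise TypeError()` raises TypeError.
3. Inner `except RuntimeError` does not match TypeError; exception propagates to outer try.
4. Outer `except TypeError` matches → `elements.append('X')` → elements = ['Q', 'X'].
Result: ['Q', 'X']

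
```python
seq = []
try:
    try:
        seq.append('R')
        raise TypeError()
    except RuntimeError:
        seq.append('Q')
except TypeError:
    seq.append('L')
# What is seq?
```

Step-by-step execution trace:
1. Inner try: `seq.append('R')` → seq = ['R'].
2. `raise TypeError()` raises TypeError.
3. Inner `except RuntimeError` does not match TypeError; exception propagates to outer try.
4. Outer `except TypeError` matches → `seq.append('L')` → seq = ['R', 'L'].
Result: ['R', 'L']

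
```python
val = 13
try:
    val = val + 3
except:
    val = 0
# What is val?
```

Step-by-step execution trace:
1. val starts at 13.
2. try: `val = val + 3` → val = 16. No exception raised.
3. `except` is skipped.
Result: 16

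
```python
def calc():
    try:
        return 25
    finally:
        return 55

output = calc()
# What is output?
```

Step-by-step execution trace:
1. `calc()` enters try: `return 25` sets pending return value 25.
2. Before returning, `finally: return 55` runs and overrides the pending return.
3. calc() returns 55 → output = 55.
Result: 55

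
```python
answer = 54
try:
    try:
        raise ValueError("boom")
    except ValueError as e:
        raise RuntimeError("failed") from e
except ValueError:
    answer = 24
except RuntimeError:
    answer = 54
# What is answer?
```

Step-by-step execution trace:
1. Inner try raises ValueError; inner `except ValueError as e` catches it.
2. `raise RuntimeError(...) from e` raises RuntimeError (ValueError is attached as __cause__, but only RuntimeError is active).
3. Outer `except ValueError` does not match RuntimeError; skipped.
4. Outer `except RuntimeError` matches → answer = 54.
Result: 54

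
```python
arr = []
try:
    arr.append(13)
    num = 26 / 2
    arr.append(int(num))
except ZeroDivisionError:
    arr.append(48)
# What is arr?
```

Step-by-step execution trace:
1. try: `arr.append(13)` → arr = [13].
2. `num = 26 / 2` → num = 13.0. No exception raised.
3. `arr.append(int(num))` → arr = [13, 13].
4. `except ZeroDivisionError` is skipped (no exception was raised).
Result: [13, 13]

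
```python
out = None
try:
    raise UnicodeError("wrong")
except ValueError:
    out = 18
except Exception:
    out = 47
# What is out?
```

Step-by-step execution trace:
1. `raise UnicodeError(...)` raises UnicodeError.
2. `except ValueError` matches (UnicodeError is a subclass of ValueError) → out = 18.
3. `except Exception` is not reached.
Result: 18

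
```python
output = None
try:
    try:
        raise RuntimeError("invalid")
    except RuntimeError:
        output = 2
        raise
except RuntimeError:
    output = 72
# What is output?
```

Step-by-step execution trace:
1. Inner try: `raise RuntimeError("invalid")` raises RuntimeError.
2. Inner `except RuntimeError` matches → output = 2.
3. bare `raise` re-raises the same RuntimeError.
4. Outer `except RuntimeError` matches → output = 72.
Result: 72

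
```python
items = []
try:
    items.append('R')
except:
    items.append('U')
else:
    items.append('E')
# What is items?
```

Step-by-step execution trace:
1. try: `items.append('R')` → items = ['R']. No exception raised.
2. `except` is skipped.
3. `else` runs (try completed without exception): `items.append('E')` → items = ['R', 'E'].
Result: ['R', 'E']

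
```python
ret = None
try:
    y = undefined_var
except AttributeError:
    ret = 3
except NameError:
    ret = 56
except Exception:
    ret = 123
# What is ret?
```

Step-by-step execution trace:
1. `y = undefined_var` raises NameError.
2. `except AttributeError` does not match NameError; skipped.
3. `except NameError` matches → ret = 56.
4. Remaining except clauses are skipped.
Result: 56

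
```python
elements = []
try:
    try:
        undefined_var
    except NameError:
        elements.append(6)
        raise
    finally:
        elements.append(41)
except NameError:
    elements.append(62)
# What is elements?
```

Step-by-step execution trace:
1. Inner try: `undefined_var` raises NameError.
2. Inner `except NameError` matches → `elements.append(6)` → elements = [6].
3. bare `raise` re-raises NameError.
4. Inner `finally` runs during unwinding: `elements.append(41)` → elements = [6, 41].
5. Outer `except NameError` matches → `elements.append(62)` → elements = [6, 41, 62].
Result: [6, 41, 62]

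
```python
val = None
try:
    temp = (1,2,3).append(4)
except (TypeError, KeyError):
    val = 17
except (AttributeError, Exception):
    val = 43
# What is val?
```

Step-by-step execution trace:
1. `temp = (1,2,3).append(4)` raises AttributeError.
2. `except (TypeError, KeyError)` does not match AttributeError; skipped.
3. `except (AttributeError, Exception)` matches (AttributeError is in the tuple) → val = 43.
Result: 43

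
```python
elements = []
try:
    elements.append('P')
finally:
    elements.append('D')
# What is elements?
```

Step-by-step execution trace:
1. try: `elements.append('P')` → elements = ['P'].
2. The try body completes without raising.
3. finally always runs: `elements.append('D')` → elements = ['P', 'D'].
Result: ['P', 'D']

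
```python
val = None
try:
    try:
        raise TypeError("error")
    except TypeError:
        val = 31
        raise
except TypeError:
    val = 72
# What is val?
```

Step-by-step execution trace:
1. Inner try: `raise TypeError("error")` raises TypeError.
2. Inner `except TypeError` matches → val = 31.
3. bare `raise` re-raises the same TypeError.
4. Outer `except TypeError` matches → val = 72.
Result: 72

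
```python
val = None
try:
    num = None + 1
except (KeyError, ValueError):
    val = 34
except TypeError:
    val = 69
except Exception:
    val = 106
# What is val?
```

Step-by-step execution trace:
1. `num = None + 1` raises TypeError.
2. `except (KeyError, ValueError)` does not match TypeError; skipped.
3. `except TypeError` matches (exact type match) → val = 69.
4. `except Exception` is not reached.
Result: 69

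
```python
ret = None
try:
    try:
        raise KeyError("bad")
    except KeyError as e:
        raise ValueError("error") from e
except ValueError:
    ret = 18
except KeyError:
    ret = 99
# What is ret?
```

Step-by-step execution trace:
1. Inner try raises KeyError; inner `except KeyError as e` catches it.
2. `raise ValueError(...) from e` raises ValueError (KeyError is attached as __cause__, but only ValueError is active).
3. Outer `except ValueError` matches → ret = 18.
4. `except KeyError` is not reached.
Result: 18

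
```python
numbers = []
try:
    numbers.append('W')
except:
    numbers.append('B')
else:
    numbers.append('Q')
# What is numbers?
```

Step-by-step execution trace:
1. try: `numbers.append('W')` → numbers = ['W']. No exception raised.
2. `except` is skipped.
3. `else` runs (try completed without exception): `numbers.append('Q')` → numbers = ['W', 'Q'].
Result: ['W', 'Q']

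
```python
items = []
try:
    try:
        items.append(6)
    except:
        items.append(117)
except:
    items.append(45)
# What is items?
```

Step-by-step execution trace:
1. Inner try: `items.append(6)` → items = [6]. No exception raised.
2. Inner `except` is skipped.
3. Inner try completes normally; outer `except` is skipped.
Result: [6]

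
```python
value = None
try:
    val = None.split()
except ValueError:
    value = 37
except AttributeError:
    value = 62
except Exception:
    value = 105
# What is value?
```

Step-by-step execution trace:
1. `val = None.split()` raises AttributeError.
2. `except ValueError` does not match AttributeError; skipped.
3. `except AttributeError` matches → value = 62.
4. Remaining except clauses are skipped.
Result: 62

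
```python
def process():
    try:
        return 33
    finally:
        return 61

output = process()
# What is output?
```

Step-by-step execution trace:
1. `process()` enters try: `return 33` sets pending return value 33.
2. Before returning, `finally: return 61` runs and overrides the pending return.
3. process() returns 61 → output = 61.
Result: 61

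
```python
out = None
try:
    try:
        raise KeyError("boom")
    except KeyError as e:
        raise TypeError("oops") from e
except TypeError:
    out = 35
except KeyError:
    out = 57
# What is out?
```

Step-by-step execution trace:
1. Inner try raises KeyError; inner `except KeyError as e` catches it.
2. `raise TypeError(...) from e` raises TypeError (KeyError is attached as __cause__, but only TypeError is active).
3. Outer `except TypeError` matches → out = 35.
4. `except KeyError` is not reached.
Result: 35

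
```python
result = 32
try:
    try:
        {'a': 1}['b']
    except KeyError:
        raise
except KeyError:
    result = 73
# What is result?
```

Step-by-step execution trace:
1. Inner try: `{'a': 1}['b']` raises KeyError.
2. Inner `except KeyError` matches; bare `raise` re-raises the same KeyError.
3. Outer `except KeyError` matches → result = 73.
Result: 73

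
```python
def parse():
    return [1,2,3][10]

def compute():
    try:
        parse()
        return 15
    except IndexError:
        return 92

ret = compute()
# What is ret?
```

Step-by-step execution trace:
1. `compute()` calls `parse()`.
2. `parse()` evaluates `[1,2,3][10]`, which raises IndexError; it propagates to the caller.
3. `return 15` is not reached.
4. `except IndexError` in compute matches → returns 92.
5. ret = 92.
Result: 92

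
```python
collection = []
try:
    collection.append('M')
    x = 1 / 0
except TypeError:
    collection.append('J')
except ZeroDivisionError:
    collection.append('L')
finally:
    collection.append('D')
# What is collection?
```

Step-by-step execution trace:
1. try: `collection.append('M')` → collection = ['M'].
2. `x = 1 / 0` raises ZeroDivisionError.
3. `except TypeError` does not match ZeroDivisionError; skipped.
4. `except ZeroDivisionError` matches → `collection.append('L')` → collection = ['M', 'L'].
5. finally always runs: `collection.append('D')` → collection = ['M', 'L', 'D'].
Result: ['M', 'L', 'D']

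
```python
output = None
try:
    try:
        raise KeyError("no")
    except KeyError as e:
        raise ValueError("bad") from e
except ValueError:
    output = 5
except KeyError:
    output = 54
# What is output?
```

Step-by-step execution trace:
1. Inner try raises KeyError; inner `except KeyError as e` catches it.
2. `raise ValueError(...) from e` raises ValueError (KeyError is attached as __cause__, but only ValueError is active).
3. Outer `except ValueError` matches → output = 5.
4. `except KeyError` is not reached.
Result: 5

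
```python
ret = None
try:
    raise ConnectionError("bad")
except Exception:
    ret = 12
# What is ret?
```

Step-by-step execution trace:
1. `raise ConnectionError(...)` raises ConnectionError.
2. `except Exception` matches (ConnectionError is a subclass of Exception) → ret = 12.
Result: 12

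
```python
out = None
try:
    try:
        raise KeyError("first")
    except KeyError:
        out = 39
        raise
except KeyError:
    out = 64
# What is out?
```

Step-by-step execution trace:
1. Inner try: `raise KeyError("first")` raises KeyError.
2. Inner `except KeyError` matches → out = 39.
3. bare `raise` re-raises the same KeyError.
4. Outer `except KeyError` matches → out = 64.
Result: 64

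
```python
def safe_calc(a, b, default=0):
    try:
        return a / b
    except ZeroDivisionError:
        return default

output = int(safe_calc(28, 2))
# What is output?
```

Step-by-step execution trace:
1. `safe_calc(28, 2)` enters try: `return 28 / 2` → returns 14.0. No exception raised.
2. `except ZeroDivisionError` is skipped.
3. `int(14.0)` → 14 → output = 14.
Result: 14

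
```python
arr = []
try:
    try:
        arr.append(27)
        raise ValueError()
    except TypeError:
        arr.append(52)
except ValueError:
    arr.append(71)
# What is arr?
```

Step-by-step execution trace:
1. Inner try: `arr.append(27)` → arr = [27].
2. `raise ValueError()` raises ValueError.
3. Inner `except TypeError` does not match ValueError; exception propagates to outer try.
4. Outer `except ValueError` matches → `arr.append(71)` → arr = [27, 71].
Result: [27, 71]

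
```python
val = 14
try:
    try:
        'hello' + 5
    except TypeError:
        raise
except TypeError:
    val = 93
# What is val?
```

Step-by-step execution trace:
1. Inner try: `'hello' + 5` raises TypeError.
2. Inner `except TypeError` matches; bare `raise` re-raises the same TypeError.
3. Outer `except TypeError` matches → val = 93.
Result: 93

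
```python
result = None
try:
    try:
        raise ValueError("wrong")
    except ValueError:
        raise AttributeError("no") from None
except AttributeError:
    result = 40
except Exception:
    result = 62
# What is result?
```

Step-by-step execution trace:
1. Inner try raises ValueError; inner `except ValueError` catches it.
2. `raise AttributeError(...) from None` raises AttributeError (from None suppresses __context__, but the active exception is still AttributeError).
3. Outer `except AttributeError` matches → result = 40.
4. `except Exception` is not reached.
Result: 40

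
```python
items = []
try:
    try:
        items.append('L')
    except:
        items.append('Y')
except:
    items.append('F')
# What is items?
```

Step-by-step execution trace:
1. Inner try: `items.append('L')` → items = ['L']. No exception raised.
2. Inner `except` is skipped.
3. Inner try completes normally; outer `except` is skipped.
Result: ['L']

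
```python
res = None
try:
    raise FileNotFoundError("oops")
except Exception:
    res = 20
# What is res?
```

Step-by-step execution trace:
1. `raise FileNotFoundError(...)` raises FileNotFoundError.
2. `except Exception` matches (FileNotFoundError is a subclass of Exception) → res = 20.
Result: 20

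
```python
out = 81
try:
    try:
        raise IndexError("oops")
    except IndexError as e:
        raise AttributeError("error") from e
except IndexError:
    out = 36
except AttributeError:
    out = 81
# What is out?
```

Step-by-step execution trace:
1. Inner try raises IndexError; inner `except IndexError as e` catches it.
2. `raise AttributeError(...) from e` raises AttributeError (IndexError is attached as __cause__, but only AttributeError is active).
3. Outer `except IndexError` does not match AttributeError; skipped.
4. Outer `except AttributeError` matches → out = 81.
Result: 81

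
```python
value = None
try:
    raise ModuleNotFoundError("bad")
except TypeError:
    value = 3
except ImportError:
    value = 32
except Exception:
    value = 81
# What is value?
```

Step-by-step execution trace:
1. `raise ModuleNotFoundError(...)` raises ModuleNotFoundError.
2. `except TypeError` does not match (ModuleNotFoundError is not a subclass of TypeError); skipped.
3. `except ImportError` matches (ModuleNotFoundError is a subclass of ImportError) → value = 32.
4. `except Exception` is not reached.
Result: 32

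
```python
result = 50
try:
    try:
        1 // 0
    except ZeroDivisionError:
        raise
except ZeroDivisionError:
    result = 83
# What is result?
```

Step-by-step execution trace:
1. Inner try: `1 // 0` raises ZeroDivisionError.
2. Inner `except ZeroDivisionError` matches; bare `raise` re-raises the same ZeroDivisionError.
3. Outer `except ZeroDivisionError` matches → result = 83.
Result: 83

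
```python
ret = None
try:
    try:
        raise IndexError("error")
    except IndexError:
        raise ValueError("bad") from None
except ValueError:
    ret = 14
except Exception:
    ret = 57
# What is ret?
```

Step-by-step execution trace:
1. Inner try raises IndexError; inner `except IndexError` catches it.
2. `raise ValueError(...) from None` raises ValueError (from None suppresses __context__, but the active exception is still ValueError).
3. Outer `except ValueError` matches → ret = 14.
4. `except Exception` is not reached.
Result: 14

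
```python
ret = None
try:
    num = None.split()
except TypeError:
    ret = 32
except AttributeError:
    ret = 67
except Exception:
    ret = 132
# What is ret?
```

Step-by-step execution trace:
1. `num = None.split()` raises AttributeError.
2. `except TypeError` does not match AttributeError; skipped.
3. `except AttributeError` matches → ret = 67.
4. Remaining except clauses are skipped.
Result: 67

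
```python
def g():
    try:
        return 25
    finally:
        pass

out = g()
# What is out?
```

Step-by-step execution trace:
1. `g()` enters try: `return 25` sets pending return value 25.
2. Before returning, `finally: pass` runs (no effect).
3. g() returns 25 → out = 25.
Result: 25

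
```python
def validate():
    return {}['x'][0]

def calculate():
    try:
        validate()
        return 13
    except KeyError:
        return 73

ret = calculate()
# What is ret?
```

Step-by-step execution trace:
1. `calculate()` calls `validate()`.
2. `validate()` evaluates `{}['x'][0]`, which raises KeyError; it propagates to the caller.
3. `return 13` is not reached.
4. `except KeyError` in calculate matches → returns 73.
5. ret = 73.
Result: 73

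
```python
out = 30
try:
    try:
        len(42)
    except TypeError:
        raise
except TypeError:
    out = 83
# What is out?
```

Step-by-step execution trace:
1. Inner try: `len(42)` raises TypeError.
2. Inner `except TypeError` matches; bare `raise` re-raises the same TypeError.
3. Outer `except TypeError` matches → out = 83.
Result: 83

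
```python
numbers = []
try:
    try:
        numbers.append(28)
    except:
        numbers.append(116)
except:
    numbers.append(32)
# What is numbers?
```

Step-by-step execution trace:
1. Inner try: `numbers.append(28)` → numbers = [28]. No exception raised.
2. Inner `except` is skipped.
3. Inner try completes normally; outer `except` is skipped.
Result: [28]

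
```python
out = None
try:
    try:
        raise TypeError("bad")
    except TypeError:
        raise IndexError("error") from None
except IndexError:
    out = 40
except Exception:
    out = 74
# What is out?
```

Step-by-step execution trace:
1. Inner try raises TypeError; inner `except TypeError` catches it.
2. `raise IndexError(...) from None` raises IndexError (from None suppresses __context__, but the active exception is still IndexError).
3. Outer `except IndexError` matches → out = 40.
4. `except Exception` is not reached.
Result: 40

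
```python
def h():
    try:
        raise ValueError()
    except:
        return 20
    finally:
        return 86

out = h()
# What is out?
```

Step-by-step execution trace:
1. `h()` enters try: `raise ValueError()` raises ValueError.
2. bare `except` matches → `return 20` sets pending return value 20.
3. Before returning, `finally: return 86` runs and overrides the pending return.
4. h() returns 86 → out = 86.
Result: 86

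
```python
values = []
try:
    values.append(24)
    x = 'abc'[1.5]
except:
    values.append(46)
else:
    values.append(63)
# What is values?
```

Step-by-step execution trace:
1. try: `values.append(24)` → values = [24].
2. `x = 'abc'[1.5]` raises TypeError.
3. bare `except` matches → `values.append(46)` → values = [24, 46].
4. `else` is skipped (an exception was raised).
Result: [24, 46]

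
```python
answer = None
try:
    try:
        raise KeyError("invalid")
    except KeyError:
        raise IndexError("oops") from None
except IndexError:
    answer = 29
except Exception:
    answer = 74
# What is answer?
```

Step-by-step execution trace:
1. Inner try raises KeyError; inner `except KeyError` catches it.
2. `raise IndexError(...) from None` raises IndexError (from None suppresses __context__, but the active exception is still IndexError).
3. Outer `except IndexError` matches → answer = 29.
4. `except Exception` is not reached.
Result: 29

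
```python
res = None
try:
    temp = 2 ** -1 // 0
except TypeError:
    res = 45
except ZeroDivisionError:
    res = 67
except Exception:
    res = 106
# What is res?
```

Step-by-step execution trace:
1. `temp = 2 ** -1 // 0` raises ZeroDivisionError.
2. `except TypeError` does not match ZeroDivisionError; skipped.
3. `except ZeroDivisionError` matches → res = 67.
4. Remaining except clauses are skipped.
Result: 67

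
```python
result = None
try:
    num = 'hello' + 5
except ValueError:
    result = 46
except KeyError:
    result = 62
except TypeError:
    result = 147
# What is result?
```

Step-by-step execution trace:
1. `num = 'hello' + 5` raises TypeError.
2. `except ValueError` does not match TypeError; skipped.
3. `except KeyError` does not match TypeError; skipped.
4. `except TypeError` matches → result = 147.
Result: 147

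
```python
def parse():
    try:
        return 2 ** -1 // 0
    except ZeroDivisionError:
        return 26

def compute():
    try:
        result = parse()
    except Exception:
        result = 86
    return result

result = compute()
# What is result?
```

Step-by-step execution trace:
1. `compute()` calls `parse()`.
2. In parse: `2 ** -1 // 0` raises ZeroDivisionError; `except ZeroDivisionError` catches it → returns 26.
3. In compute: `result = parse()` → result = 26. No exception reaches compute.
4. `except Exception` is skipped; compute returns 26.
5. result = 26.
Result: 26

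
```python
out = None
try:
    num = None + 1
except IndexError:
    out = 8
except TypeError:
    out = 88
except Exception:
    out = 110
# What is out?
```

Step-by-step execution trace:
1. `num = None + 1` raises TypeError.
2. `except IndexError` does not match TypeError; skipped.
3. `except TypeError` matches → out = 88.
4. Remaining except clauses are skipped.
Result: 88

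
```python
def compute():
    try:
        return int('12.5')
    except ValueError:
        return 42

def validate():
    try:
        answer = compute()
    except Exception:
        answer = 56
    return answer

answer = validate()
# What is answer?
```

Step-by-step execution trace:
1. `validate()` calls `compute()`.
2. In compute: `int('12.5')` raises ValueError; `except ValueError` catches it → returns 42.
3. In validate: `answer = compute()` → answer = 42. No exception reaches validate.
4. `except Exception` is skipped; validate returns 42.
5. answer = 42.
Result: 42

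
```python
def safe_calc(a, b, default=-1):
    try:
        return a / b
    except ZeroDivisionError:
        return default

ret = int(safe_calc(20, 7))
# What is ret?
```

Step-by-step execution trace:
1. `safe_calc(20, 7)` enters try: `return 20 / 7` → returns 2.857142857142857. No exception raised.
2. `except ZeroDivisionError` is skipped.
3. `int(2.857142857142857)` → 2 → ret = 2.
Result: 2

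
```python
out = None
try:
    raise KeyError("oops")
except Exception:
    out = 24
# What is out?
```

Step-by-step execution trace:
1. `raise KeyError(...)` raises KeyError.
2. `except Exception` matches (KeyError is a subclass of Exception) → out = 24.
Result: 24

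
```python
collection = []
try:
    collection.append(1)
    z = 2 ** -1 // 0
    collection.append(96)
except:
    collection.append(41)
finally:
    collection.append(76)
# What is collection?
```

Step-by-step execution trace:
1. try: `collection.append(1)` → collection = [1].
2. `z = 2 ** -1 // 0` raises ZeroDivisionError; `collection.append(96)` is not reached.
3. bare `except` matches → `collection.append(41)` → collection = [1, 41].
4. finally always runs: `collection.append(76)` → collection = [1, 41, 76].
Result: [1, 41, 76]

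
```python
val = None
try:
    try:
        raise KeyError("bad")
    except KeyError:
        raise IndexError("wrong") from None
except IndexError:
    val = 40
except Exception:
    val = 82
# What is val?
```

Step-by-step execution trace:
1. Inner try raises KeyError; inner `except KeyError` catches it.
2. `raise IndexError(...) from None` raises IndexError (from None suppresses __context__, but the active exception is still IndexError).
3. Outer `except IndexError` matches → val = 40.
4. `except Exception` is not reached.
Result: 40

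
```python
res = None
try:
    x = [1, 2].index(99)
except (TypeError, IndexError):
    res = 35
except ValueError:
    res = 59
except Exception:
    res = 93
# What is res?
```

Step-by-step execution trace:
1. `x = [1, 2].index(99)` raises ValueError.
2. `except (TypeError, IndexError)` does not match ValueError; skipped.
3. `except ValueError` matches (exact type match) → res = 59.
4. `except Exception` is not reached.
Result: 59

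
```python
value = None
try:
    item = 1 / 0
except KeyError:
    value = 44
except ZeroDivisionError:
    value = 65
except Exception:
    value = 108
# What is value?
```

Step-by-step execution trace:
1. `item = 1 / 0` raises ZeroDivisionError.
2. `except KeyError` does not match ZeroDivisionError; skipped.
3. `except ZeroDivisionError` matches → value = 65.
4. Remaining except clauses are skipped.
Result: 65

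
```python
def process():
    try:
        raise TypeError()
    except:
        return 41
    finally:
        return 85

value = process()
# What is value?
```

Step-by-step execution trace:
1. `process()` enters try: `raise TypeError()` raises TypeError.
2. bare `except` matches → `return 41` sets pending return value 41.
3. Before returning, `finally: return 85` runs and overrides the pending return.
4. process() returns 85 → value = 85.
Result: 85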